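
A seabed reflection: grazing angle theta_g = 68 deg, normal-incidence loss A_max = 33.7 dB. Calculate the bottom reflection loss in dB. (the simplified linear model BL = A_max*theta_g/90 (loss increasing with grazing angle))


BL = A_max * theta_g / 90 = 33.7 * 68 / 90 = 25.46

25.46 dB


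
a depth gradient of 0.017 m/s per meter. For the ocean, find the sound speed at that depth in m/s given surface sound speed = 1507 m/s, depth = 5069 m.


c = 1507 + 0.017 * 5069 = 1593.173

1593.173 m/s


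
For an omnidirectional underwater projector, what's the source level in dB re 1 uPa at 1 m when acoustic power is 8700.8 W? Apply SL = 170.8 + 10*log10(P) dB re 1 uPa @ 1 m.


210.2 dB


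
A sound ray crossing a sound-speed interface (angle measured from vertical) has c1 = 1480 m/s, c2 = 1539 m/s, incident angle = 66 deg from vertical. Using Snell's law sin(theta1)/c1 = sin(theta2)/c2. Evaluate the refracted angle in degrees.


71.8 deg


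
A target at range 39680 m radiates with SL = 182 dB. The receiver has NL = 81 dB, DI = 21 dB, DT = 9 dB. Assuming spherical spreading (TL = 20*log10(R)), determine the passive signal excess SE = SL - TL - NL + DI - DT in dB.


Step 1: TL = 20*log10(39680) = 91.97 dB
Step 2: SE = 182 - 91.97 - 81 + 21 - 9 = 21.03

21.03 dB


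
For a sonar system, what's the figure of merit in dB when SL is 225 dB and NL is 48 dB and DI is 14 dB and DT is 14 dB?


FOM = SL - NL + DI - DT = 225 - 48 + 14 - 14 = 177

177 dB


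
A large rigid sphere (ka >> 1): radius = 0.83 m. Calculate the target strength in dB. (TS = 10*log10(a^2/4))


TS = 10*log10(0.83^2 / 4) = 10*log10(0.172225) = -7.64

-7.64 dB


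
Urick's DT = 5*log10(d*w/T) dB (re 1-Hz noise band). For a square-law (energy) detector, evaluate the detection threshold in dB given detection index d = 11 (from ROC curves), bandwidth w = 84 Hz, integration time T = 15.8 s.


DT = 5*log10(d*w/T) = 5*log10(11 * 84 / 15.8) = 5*log10(58.48) = 8.84

8.84 dB


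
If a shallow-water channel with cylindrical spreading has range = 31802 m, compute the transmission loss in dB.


45.02 dB


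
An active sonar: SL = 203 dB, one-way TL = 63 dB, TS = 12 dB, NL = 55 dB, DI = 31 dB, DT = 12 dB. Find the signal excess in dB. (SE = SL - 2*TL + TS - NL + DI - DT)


53 dB


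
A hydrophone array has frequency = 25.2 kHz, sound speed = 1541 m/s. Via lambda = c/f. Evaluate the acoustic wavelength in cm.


6.12 cm


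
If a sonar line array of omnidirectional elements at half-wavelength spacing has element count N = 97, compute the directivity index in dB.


DI = 10*log10(97) = 19.87

19.87 dB


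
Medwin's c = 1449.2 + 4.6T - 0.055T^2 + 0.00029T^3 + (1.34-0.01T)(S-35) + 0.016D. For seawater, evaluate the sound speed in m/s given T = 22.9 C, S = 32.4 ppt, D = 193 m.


c = 1449.2 + 4.6*22.9 - 0.055*22.9^2 + 0.00029*22.9^3 + (1.34 - 0.01*22.9)*(32.4 - 35) + 0.016*193 = 1529.38

1529.38 m/s


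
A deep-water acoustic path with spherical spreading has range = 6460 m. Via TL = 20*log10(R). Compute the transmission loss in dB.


TL = 20*log10(6460) = 76.2

76.2 dB


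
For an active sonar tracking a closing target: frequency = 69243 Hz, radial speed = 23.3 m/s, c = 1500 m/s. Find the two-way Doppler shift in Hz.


fd = 2*f*v/c = 2 * 69243 * 23.3 / 1500 = 2151.15

2151.15 Hz


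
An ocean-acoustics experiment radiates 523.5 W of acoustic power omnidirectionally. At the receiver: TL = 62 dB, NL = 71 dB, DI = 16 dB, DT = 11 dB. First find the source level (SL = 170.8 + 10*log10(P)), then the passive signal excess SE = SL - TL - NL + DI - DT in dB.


Step 1: SL = 170.8 + 10*log10(523.5) = 197.99 dB
Step 2: SE = SL - TL - NL + DI - DT = 197.99 - 62 - 71 + 16 - 11 = 69.99

69.99 dB


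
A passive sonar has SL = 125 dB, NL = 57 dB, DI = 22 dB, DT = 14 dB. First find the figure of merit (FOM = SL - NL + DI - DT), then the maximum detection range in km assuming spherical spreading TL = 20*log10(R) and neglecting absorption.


Step 1: FOM = SL - NL + DI - DT = 125 - 57 + 22 - 14 = 76 dB
Step 2: at max range FOM = TL = 20*log10(R), so R = 10^(76/20) = 6309.57 m = 6.31 km

6.31 km


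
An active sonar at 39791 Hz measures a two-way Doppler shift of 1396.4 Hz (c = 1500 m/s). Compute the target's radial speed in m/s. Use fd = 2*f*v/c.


26.32 m/s


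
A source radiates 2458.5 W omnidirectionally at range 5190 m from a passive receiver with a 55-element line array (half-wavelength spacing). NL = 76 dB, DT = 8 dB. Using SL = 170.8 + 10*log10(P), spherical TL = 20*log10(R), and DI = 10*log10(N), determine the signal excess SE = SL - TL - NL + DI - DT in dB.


Step 1: SL = 170.8 + 10*log10(2458.5) = 204.71 dB
Step 2: TL = 20*log10(5190) = 74.3 dB
Step 3: DI = 10*log10(55) = 17.4 dB
Step 4: SE = SL - TL - NL + DI - DT = 204.71 - 74.3 - 76 + 17.4 - 8 = 63.81

63.81 dB


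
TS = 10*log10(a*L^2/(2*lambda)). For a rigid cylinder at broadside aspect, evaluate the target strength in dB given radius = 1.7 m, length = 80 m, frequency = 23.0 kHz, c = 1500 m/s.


lambda = 1500/23000 = 0.06522 m
TS = 10*log10(1.7*80^2/(2*0.06522)) = 49.21

49.21 dB


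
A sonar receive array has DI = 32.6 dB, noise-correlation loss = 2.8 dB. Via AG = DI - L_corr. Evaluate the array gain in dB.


AG = DI - L_corr = 32.6 - 2.8 = 29.8

29.8 dB


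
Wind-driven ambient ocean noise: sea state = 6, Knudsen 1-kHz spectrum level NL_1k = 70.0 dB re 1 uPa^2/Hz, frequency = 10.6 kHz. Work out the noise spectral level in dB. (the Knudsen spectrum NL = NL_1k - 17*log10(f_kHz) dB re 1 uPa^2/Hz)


NL = NL_1k - 17*log10(f_kHz) = 70.0 - 17*log10(10.6) = 70.0 - (17.43) = 52.57

52.57 dB


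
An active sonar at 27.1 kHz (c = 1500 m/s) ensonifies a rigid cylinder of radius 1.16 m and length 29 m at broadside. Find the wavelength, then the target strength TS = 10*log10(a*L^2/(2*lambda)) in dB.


Step 1: lambda = c/f = 1500/27100 = 0.05535 m
Step 2: TS = 10*log10(a*L^2/(2*lambda)) = 10*log10(1.16*29^2/(2*0.05535)) = 39.45

39.45 dB


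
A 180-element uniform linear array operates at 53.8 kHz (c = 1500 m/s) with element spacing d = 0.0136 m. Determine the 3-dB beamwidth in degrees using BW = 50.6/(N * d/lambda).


Step 1: lambda = 1500/53800 = 0.02788 m
Step 2: d/lambda = 0.0136/0.02788 = 0.4878
Step 3: BW = 50.6/(N * d/lambda) = 50.6/(180 * 0.4878) = 0.58

0.58 deg


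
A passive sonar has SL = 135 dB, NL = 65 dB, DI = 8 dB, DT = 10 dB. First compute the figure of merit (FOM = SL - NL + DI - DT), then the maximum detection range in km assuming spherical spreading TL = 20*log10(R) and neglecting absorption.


Step 1: FOM = SL - NL + DI - DT = 135 - 65 + 8 - 10 = 68 dB
Step 2: at max range FOM = TL = 20*log10(R), so R = 10^(68/20) = 2511.89 m = 2.51 km

2.51 km


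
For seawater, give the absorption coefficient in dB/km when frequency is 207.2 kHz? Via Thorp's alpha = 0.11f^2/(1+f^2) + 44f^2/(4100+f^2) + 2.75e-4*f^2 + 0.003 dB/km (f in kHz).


52.084 dB/km


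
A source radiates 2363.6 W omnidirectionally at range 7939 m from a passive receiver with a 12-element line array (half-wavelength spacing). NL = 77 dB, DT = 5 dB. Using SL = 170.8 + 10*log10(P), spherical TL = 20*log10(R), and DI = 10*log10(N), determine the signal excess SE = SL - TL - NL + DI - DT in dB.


Step 1: SL = 170.8 + 10*log10(2363.6) = 204.54 dB
Step 2: TL = 20*log10(7939) = 78.0 dB
Step 3: DI = 10*log10(12) = 10.79 dB
Step 4: SE = SL - TL - NL + DI - DT = 204.54 - 78.0 - 77 + 10.79 - 5 = 55.33

55.33 dB


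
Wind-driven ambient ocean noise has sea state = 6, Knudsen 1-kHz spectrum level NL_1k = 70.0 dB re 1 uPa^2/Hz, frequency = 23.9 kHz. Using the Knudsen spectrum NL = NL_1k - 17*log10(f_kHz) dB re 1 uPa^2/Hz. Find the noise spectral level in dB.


46.57 dB


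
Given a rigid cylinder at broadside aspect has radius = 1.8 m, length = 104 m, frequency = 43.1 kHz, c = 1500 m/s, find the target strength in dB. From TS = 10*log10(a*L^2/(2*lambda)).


lambda = 1500/43100 = 0.0348 m
TS = 10*log10(1.8*104^2/(2*0.0348)) = 54.47

54.47 dB


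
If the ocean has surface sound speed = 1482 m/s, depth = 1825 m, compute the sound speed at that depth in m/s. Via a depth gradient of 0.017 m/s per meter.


1513.025 m/s


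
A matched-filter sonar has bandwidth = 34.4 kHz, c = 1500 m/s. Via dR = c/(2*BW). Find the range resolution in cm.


dR = c/(2*BW) = 1500 / (2 * 34.4e3) = 0.0218 m = 2.18 cm

2.18 cm


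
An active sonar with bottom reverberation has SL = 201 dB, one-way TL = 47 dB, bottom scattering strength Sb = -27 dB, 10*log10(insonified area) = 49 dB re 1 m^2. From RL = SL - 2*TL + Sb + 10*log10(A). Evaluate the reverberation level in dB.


RL = SL - 2*TL + Sb + 10*log10(A) = 201 - 2*47 + (-27) + 49 = 129

129 dB


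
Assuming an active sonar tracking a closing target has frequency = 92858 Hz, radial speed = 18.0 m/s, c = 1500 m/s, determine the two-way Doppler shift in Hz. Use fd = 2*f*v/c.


fd = 2*f*v/c = 2 * 92858 * 18.0 / 1500 = 2228.59

2228.59 Hz


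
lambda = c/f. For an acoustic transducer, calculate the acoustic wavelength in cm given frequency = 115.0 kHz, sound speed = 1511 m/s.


lambda = c/f = 1511 / 115000 = 0.0131 m = 1.31 cm

1.31 cm


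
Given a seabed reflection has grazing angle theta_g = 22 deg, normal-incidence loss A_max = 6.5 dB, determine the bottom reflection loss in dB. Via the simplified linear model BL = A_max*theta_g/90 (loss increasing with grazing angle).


BL = A_max * theta_g / 90 = 6.5 * 22 / 90 = 1.59

1.59 dB


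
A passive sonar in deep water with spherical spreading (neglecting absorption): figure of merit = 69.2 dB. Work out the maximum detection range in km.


At max range FOM = TL, so 20*log10(R) = 69.2
R = 10^(69.2/20) = 2884.03 m = 2.88 km

2.88 km


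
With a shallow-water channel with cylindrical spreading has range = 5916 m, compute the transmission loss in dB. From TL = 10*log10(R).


TL = 10*log10(5916) = 37.72

37.72 dB


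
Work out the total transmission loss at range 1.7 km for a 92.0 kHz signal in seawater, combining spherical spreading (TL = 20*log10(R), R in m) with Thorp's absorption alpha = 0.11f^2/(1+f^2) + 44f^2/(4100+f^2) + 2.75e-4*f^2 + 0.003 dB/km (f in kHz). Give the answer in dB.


Step 1 (Thorp): alpha = 0.11*8464.0/(1+8464.0) + 44*8464.0/(4100+8464.0) + 2.75e-4*8464.0 + 0.003 = 32.0821 dB/km
Step 2: TL_spread = 20*log10(1700) = 64.61 dB
Step 3: TL_abs = alpha*R = 32.0821 * 1.7 = 54.54 dB
Step 4: TL_total = 64.61 + 54.54 = 119.15

119.15 dB


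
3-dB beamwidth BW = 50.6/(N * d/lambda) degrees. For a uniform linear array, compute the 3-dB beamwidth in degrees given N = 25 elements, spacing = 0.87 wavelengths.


BW = 50.6 / (25 * 0.87) = 50.6 / 21.75 = 2.33

2.33 deg


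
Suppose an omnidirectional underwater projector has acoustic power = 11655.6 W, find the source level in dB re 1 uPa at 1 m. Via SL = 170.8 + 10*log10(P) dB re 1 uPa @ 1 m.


211.47 dB


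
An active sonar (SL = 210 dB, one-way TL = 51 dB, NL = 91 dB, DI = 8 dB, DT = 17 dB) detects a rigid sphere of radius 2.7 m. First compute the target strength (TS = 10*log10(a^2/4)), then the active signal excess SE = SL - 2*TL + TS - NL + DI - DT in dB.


Step 1: TS = 10*log10(2.7^2/4) = 2.61 dB
Step 2: SE = SL - 2*TL + TS - NL + DI - DT = 210 - 2*51 + (2.61) - 91 + 8 - 17 = 10.61

10.61 dB


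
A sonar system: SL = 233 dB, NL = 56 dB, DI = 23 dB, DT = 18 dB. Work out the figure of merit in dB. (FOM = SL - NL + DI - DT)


FOM = SL - NL + DI - DT = 233 - 56 + 23 - 18 = 182

182 dB


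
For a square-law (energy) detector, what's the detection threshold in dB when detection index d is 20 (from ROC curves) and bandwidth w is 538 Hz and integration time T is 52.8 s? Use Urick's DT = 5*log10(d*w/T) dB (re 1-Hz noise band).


DT = 5*log10(d*w/T) = 5*log10(20 * 538 / 52.8) = 5*log10(203.79) = 11.55

11.55 dB


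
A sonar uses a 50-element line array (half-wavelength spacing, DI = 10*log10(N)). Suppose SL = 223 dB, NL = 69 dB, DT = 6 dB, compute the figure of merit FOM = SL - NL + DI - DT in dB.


Step 1: DI = 10*log10(50) = 16.99 dB
Step 2: FOM = SL - NL + DI - DT = 223 - 69 + 16.99 - 6 = 164.99

164.99 dB


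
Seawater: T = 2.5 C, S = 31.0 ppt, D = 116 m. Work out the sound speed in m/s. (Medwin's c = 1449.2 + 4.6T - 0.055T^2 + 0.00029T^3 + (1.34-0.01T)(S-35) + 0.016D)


1456.96 m/s


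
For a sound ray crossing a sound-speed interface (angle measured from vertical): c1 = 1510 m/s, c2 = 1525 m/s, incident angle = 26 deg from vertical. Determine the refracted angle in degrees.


sin(theta2) = (c2/c1)*sin(theta1) = (1525/1510)*sin(26 deg) = 0.44273
theta2 = arcsin(0.44273) = 26.28

26.28 deg


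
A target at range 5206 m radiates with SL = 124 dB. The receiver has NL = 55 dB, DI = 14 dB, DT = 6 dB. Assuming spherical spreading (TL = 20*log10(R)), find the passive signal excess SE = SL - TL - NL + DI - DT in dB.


2.67 dB


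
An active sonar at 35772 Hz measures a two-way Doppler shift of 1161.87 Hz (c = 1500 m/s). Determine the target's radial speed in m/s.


From fd = 2*f*v/c, v = c*fd/(2*f) = 1500 * 1161.87 / (2*35772) = 24.36

24.36 m/s


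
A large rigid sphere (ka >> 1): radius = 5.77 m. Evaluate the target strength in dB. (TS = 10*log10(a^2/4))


9.2 dB


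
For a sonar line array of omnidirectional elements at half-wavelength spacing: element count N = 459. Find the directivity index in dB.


DI = 10*log10(459) = 26.62

26.62 dB


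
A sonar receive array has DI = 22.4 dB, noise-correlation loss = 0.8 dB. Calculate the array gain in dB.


AG = DI - L_corr = 22.4 - 0.8 = 21.6

21.6 dB


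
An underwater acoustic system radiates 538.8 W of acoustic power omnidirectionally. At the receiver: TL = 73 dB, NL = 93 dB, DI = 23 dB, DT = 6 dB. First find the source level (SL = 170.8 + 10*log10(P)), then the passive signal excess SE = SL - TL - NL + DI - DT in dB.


Step 1: SL = 170.8 + 10*log10(538.8) = 198.11 dB
Step 2: SE = SL - TL - NL + DI - DT = 198.11 - 73 - 93 + 23 - 6 = 49.11

49.11 dB


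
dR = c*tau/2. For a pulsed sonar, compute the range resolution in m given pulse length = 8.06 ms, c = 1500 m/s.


dR = c*tau/2 = 1500 * 8.06e-3 / 2 = 6.045

6.045 m


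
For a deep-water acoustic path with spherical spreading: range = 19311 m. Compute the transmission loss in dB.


TL = 20*log10(19311) = 85.72

85.72 dB


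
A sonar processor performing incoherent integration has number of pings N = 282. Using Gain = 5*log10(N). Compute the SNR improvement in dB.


Gain = 5*log10(282) = 12.25

12.25 dB


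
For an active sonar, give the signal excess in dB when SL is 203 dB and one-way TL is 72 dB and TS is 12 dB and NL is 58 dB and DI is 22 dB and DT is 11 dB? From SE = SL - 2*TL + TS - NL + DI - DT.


SE = SL - 2*TL + TS - NL + DI - DT = 203 - 2*72 + (12) - 58 + 22 - 11 = 24

24 dB


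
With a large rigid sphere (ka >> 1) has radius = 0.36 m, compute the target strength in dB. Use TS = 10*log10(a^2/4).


TS = 10*log10(0.36^2 / 4) = 10*log10(0.0324) = -14.89

-14.89 dB


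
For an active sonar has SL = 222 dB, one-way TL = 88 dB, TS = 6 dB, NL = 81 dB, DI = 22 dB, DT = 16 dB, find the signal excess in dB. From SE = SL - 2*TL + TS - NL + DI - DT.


-23 dB


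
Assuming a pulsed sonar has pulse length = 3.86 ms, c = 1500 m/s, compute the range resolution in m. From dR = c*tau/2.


2.895 m


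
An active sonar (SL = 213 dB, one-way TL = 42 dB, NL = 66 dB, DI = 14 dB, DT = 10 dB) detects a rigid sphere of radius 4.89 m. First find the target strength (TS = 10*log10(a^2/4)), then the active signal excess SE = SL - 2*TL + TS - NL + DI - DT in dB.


Step 1: TS = 10*log10(4.89^2/4) = 7.77 dB
Step 2: SE = SL - 2*TL + TS - NL + DI - DT = 213 - 2*42 + (7.77) - 66 + 14 - 10 = 74.77

74.77 dB


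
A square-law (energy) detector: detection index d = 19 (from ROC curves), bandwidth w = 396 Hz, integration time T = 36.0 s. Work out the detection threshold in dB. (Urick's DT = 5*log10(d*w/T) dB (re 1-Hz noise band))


DT = 5*log10(d*w/T) = 5*log10(19 * 396 / 36.0) = 5*log10(209.0) = 11.6

11.6 dB


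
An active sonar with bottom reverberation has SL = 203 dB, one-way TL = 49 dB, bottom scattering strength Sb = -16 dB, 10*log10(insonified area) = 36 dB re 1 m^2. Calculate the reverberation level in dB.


RL = SL - 2*TL + Sb + 10*log10(A) = 203 - 2*49 + (-16) + 36 = 125

125 dB


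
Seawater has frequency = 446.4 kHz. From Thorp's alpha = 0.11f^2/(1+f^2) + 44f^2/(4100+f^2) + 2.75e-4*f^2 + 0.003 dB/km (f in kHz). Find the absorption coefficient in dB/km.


f^2 = 199272.96
alpha = 0.11*199272.96/(1+199272.96) + 44*199272.96/(4100+199272.96) + 2.75e-4*199272.96 + 0.003 = 98.026

98.026 dB/km


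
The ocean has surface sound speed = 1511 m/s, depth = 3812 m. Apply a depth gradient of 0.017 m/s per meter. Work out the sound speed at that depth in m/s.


1575.804 m/s


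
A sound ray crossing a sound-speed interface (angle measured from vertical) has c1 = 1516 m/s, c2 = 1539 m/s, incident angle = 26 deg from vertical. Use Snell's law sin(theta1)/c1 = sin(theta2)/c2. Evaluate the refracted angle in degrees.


sin(theta2) = (c2/c1)*sin(theta1) = (1539/1516)*sin(26 deg) = 0.44502
theta2 = arcsin(0.44502) = 26.42

26.42 deg


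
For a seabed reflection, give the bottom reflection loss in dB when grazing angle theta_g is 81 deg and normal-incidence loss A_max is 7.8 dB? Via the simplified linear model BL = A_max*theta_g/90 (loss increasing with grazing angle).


7.02 dB


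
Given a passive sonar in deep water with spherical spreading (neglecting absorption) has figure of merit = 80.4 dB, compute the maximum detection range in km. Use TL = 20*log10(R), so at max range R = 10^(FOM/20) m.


10.47 km


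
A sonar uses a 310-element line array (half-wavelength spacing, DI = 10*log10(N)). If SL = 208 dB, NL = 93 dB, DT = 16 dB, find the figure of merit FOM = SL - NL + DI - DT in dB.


123.91 dB


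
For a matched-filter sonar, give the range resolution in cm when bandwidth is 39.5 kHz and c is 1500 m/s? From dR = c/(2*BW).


dR = c/(2*BW) = 1500 / (2 * 39.5e3) = 0.019 m = 1.9 cm

1.9 cm


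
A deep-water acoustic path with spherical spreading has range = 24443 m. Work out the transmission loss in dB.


87.76 dB


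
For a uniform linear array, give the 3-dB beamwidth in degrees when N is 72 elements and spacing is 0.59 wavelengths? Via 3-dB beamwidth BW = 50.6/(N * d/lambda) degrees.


1.19 deg


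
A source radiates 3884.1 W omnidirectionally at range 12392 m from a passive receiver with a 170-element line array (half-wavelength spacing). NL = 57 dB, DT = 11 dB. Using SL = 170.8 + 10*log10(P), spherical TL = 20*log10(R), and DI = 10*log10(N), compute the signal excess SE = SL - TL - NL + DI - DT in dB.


Step 1: SL = 170.8 + 10*log10(3884.1) = 206.69 dB
Step 2: TL = 20*log10(12392) = 81.86 dB
Step 3: DI = 10*log10(170) = 22.3 dB
Step 4: SE = SL - TL - NL + DI - DT = 206.69 - 81.86 - 57 + 22.3 - 11 = 79.13

79.13 dB


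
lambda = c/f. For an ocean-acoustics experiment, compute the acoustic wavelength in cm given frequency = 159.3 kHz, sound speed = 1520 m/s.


0.95 cm


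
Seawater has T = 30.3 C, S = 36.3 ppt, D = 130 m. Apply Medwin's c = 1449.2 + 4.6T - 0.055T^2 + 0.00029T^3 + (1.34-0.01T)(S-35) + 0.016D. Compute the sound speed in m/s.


c = 1449.2 + 4.6*30.3 - 0.055*30.3^2 + 0.00029*30.3^3 + (1.34 - 0.01*30.3)*(36.3 - 35) + 0.016*130 = 1549.58

1549.58 m/s


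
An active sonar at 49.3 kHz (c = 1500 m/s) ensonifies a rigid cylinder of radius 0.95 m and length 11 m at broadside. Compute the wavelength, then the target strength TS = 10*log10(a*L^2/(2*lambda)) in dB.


Step 1: lambda = c/f = 1500/49300 = 0.03043 m
Step 2: TS = 10*log10(a*L^2/(2*lambda)) = 10*log10(0.95*11^2/(2*0.03043)) = 32.76

32.76 dB


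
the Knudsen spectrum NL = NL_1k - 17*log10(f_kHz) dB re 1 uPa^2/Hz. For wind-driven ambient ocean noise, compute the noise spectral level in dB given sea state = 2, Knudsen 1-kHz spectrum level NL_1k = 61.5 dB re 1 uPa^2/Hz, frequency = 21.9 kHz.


NL = NL_1k - 17*log10(f_kHz) = 61.5 - 17*log10(21.9) = 61.5 - (22.79) = 38.71

38.71 dB


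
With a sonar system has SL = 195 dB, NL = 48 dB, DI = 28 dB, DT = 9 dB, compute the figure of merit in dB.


166 dB


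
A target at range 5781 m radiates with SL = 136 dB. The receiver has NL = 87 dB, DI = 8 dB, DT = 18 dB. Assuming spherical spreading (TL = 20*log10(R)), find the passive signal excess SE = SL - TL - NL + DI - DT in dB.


-36.24 dB


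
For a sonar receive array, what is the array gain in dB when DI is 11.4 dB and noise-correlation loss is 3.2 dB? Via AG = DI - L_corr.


AG = DI - L_corr = 11.4 - 3.2 = 8.2

8.2 dB


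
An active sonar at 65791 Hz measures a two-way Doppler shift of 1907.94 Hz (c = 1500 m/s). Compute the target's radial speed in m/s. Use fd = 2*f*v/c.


From fd = 2*f*v/c, v = c*fd/(2*f) = 1500 * 1907.94 / (2*65791) = 21.75

21.75 m/s


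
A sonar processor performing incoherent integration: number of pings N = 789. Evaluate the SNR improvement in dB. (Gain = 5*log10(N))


Gain = 5*log10(789) = 14.49

14.49 dB


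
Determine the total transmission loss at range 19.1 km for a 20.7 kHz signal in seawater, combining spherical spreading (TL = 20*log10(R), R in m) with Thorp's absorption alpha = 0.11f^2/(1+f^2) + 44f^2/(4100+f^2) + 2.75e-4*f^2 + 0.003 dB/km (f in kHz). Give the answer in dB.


Step 1 (Thorp): alpha = 0.11*428.49/(1+428.49) + 44*428.49/(4100+428.49) + 2.75e-4*428.49 + 0.003 = 4.3939 dB/km
Step 2: TL_spread = 20*log10(19100) = 85.62 dB
Step 3: TL_abs = alpha*R = 4.3939 * 19.1 = 83.92 dB
Step 4: TL_total = 85.62 + 83.92 = 169.54

169.54 dB


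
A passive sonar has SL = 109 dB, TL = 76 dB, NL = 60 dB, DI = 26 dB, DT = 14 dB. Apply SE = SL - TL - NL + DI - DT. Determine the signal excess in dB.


SE = SL - TL - NL + DI - DT = 109 - 76 - 60 + 26 - 14 = -15

-15 dB


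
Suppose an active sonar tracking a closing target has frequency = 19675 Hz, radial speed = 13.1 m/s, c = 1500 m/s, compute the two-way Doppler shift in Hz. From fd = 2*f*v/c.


fd = 2*f*v/c = 2 * 19675 * 13.1 / 1500 = 343.66

343.66 Hz


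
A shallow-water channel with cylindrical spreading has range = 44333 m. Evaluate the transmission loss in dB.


46.47 dB


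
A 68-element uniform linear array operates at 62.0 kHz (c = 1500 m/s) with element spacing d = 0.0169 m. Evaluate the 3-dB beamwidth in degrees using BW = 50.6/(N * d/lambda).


1.07 deg


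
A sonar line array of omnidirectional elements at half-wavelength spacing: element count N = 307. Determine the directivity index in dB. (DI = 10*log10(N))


24.87 dB


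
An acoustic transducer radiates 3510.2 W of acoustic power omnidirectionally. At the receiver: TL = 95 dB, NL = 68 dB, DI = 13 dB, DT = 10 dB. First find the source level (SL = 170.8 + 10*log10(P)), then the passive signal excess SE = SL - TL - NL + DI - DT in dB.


Step 1: SL = 170.8 + 10*log10(3510.2) = 206.25 dB
Step 2: SE = SL - TL - NL + DI - DT = 206.25 - 95 - 68 + 13 - 10 = 46.25

46.25 dB


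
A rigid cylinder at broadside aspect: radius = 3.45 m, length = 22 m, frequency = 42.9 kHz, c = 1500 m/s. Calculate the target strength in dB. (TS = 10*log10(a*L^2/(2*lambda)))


lambda = 1500/42900 = 0.03497 m
TS = 10*log10(3.45*22^2/(2*0.03497)) = 43.78

43.78 dB


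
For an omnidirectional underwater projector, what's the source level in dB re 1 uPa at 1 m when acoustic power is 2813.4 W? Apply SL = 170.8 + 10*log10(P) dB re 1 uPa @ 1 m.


SL = 170.8 + 10*log10(2813.4) = 170.8 + 34.49 = 205.29

205.29 dB


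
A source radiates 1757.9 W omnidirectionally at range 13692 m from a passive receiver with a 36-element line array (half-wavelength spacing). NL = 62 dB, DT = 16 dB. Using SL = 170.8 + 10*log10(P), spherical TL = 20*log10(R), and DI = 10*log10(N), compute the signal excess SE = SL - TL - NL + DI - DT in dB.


Step 1: SL = 170.8 + 10*log10(1757.9) = 203.25 dB
Step 2: TL = 20*log10(13692) = 82.73 dB
Step 3: DI = 10*log10(36) = 15.56 dB
Step 4: SE = SL - TL - NL + DI - DT = 203.25 - 82.73 - 62 + 15.56 - 16 = 58.08

58.08 dB


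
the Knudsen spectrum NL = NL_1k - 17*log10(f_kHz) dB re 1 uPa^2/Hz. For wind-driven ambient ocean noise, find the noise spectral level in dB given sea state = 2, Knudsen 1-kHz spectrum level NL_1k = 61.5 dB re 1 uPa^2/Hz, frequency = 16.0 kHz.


NL = NL_1k - 17*log10(f_kHz) = 61.5 - 17*log10(16.0) = 61.5 - (20.47) = 41.03

41.03 dB


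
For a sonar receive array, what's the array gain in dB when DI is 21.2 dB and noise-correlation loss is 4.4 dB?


AG = DI - L_corr = 21.2 - 4.4 = 16.8

16.8 dB


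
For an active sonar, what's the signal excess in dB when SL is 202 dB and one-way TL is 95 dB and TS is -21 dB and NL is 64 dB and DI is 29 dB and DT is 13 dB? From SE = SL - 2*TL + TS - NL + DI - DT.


-57 dB


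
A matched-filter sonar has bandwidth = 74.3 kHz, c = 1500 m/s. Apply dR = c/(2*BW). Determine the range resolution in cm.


1.01 cm


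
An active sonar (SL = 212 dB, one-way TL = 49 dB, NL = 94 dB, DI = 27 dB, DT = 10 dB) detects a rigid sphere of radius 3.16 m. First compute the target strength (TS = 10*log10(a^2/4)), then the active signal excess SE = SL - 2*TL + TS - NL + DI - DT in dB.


Step 1: TS = 10*log10(3.16^2/4) = 3.97 dB
Step 2: SE = SL - 2*TL + TS - NL + DI - DT = 212 - 2*49 + (3.97) - 94 + 27 - 10 = 40.97

40.97 dB


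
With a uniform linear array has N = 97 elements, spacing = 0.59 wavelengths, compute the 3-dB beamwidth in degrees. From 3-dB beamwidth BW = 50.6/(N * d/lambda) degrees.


0.88 deg


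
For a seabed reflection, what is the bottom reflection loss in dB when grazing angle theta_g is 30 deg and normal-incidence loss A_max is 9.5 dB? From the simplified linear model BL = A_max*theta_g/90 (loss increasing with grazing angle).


3.17 dB


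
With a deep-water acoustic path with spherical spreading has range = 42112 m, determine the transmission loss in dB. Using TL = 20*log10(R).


TL = 20*log10(42112) = 92.49

92.49 dB


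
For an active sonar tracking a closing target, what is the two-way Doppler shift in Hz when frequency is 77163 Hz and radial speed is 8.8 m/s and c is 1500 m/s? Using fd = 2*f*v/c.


905.38 Hz


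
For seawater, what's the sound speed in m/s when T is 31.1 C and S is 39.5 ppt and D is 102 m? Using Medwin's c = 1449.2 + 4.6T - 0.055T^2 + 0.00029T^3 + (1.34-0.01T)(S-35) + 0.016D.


1554.05 m/s


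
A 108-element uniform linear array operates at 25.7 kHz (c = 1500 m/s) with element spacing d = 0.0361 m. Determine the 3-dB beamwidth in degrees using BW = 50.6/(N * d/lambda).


Step 1: lambda = 1500/25700 = 0.05837 m
Step 2: d/lambda = 0.0361/0.05837 = 0.6185
Step 3: BW = 50.6/(N * d/lambda) = 50.6/(108 * 0.6185) = 0.76

0.76 deg


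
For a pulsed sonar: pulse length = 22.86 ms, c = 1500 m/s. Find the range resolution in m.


17.145 m


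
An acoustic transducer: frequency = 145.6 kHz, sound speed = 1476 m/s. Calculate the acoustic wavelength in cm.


lambda = c/f = 1476 / 145600 = 0.0101 m = 1.01 cm

1.01 cm


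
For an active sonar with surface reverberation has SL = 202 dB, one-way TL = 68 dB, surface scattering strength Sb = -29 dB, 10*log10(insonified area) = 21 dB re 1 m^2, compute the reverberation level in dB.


RL = SL - 2*TL + Sb + 10*log10(A) = 202 - 2*68 + (-29) + 21 = 58

58 dB


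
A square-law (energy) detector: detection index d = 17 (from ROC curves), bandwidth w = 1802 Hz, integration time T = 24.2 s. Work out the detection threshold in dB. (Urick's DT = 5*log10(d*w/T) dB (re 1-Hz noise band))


DT = 5*log10(d*w/T) = 5*log10(17 * 1802 / 24.2) = 5*log10(1265.87) = 15.51

15.51 dB


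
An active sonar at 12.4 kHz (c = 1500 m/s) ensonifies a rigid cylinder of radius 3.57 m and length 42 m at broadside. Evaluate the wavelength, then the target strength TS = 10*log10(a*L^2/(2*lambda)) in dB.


Step 1: lambda = c/f = 1500/12400 = 0.12097 m
Step 2: TS = 10*log10(a*L^2/(2*lambda)) = 10*log10(3.57*42^2/(2*0.12097)) = 44.15

44.15 dB


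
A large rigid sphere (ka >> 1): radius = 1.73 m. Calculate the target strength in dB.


-1.26 dB


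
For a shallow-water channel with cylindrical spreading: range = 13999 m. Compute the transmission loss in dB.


TL = 10*log10(13999) = 41.46

41.46 dB


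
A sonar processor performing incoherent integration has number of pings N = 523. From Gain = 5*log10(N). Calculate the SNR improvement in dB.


Gain = 5*log10(523) = 13.59

13.59 dB


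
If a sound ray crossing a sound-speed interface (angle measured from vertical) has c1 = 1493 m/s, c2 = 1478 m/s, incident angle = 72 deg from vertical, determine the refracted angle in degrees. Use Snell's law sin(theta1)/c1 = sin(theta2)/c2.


sin(theta2) = (c2/c1)*sin(theta1) = (1478/1493)*sin(72 deg) = 0.9415
theta2 = arcsin(0.9415) = 70.31

70.31 deg


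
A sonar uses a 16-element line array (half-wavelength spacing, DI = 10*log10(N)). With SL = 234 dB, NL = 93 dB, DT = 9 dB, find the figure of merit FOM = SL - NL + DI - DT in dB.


Step 1: DI = 10*log10(16) = 12.04 dB
Step 2: FOM = SL - NL + DI - DT = 234 - 93 + 12.04 - 9 = 144.04

144.04 dB


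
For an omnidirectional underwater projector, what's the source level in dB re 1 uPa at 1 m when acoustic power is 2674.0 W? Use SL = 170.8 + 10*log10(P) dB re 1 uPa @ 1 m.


SL = 170.8 + 10*log10(2674.0) = 170.8 + 34.27 = 205.07

205.07 dB


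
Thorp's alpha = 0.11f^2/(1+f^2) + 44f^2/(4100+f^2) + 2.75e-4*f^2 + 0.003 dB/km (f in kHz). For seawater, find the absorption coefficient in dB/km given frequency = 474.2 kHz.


f^2 = 224865.64
alpha = 0.11*224865.64/(1+224865.64) + 44*224865.64/(4100+224865.64) + 2.75e-4*224865.64 + 0.003 = 105.163

105.163 dB/km


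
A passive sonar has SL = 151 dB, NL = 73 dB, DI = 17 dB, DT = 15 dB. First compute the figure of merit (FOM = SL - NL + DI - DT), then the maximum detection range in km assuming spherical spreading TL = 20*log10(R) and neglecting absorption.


Step 1: FOM = SL - NL + DI - DT = 151 - 73 + 17 - 15 = 80 dB
Step 2: at max range FOM = TL = 20*log10(R), so R = 10^(80/20) = 10000.0 m = 10.0 km

10.0 km


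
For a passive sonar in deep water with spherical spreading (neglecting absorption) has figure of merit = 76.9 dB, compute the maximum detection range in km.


At max range FOM = TL, so 20*log10(R) = 76.9
R = 10^(76.9/20) = 6998.42 m = 7.0 km

7.0 km


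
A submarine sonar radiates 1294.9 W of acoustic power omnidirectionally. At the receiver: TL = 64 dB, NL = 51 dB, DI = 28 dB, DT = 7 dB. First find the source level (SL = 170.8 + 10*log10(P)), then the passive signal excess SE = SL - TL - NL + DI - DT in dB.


Step 1: SL = 170.8 + 10*log10(1294.9) = 201.92 dB
Step 2: SE = SL - TL - NL + DI - DT = 201.92 - 64 - 51 + 28 - 7 = 107.92

107.92 dB


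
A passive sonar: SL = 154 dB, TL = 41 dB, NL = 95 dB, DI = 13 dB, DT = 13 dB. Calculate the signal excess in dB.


SE = SL - TL - NL + DI - DT = 154 - 41 - 95 + 13 - 13 = 18

18 dB


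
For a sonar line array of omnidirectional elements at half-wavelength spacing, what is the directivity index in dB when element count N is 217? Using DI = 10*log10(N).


DI = 10*log10(217) = 23.36

23.36 dB


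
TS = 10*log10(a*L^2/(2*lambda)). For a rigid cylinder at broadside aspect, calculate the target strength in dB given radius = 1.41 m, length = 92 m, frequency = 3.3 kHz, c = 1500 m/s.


41.18 dB


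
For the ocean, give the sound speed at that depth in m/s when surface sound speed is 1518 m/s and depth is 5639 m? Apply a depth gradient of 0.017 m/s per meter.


1613.863 m/s


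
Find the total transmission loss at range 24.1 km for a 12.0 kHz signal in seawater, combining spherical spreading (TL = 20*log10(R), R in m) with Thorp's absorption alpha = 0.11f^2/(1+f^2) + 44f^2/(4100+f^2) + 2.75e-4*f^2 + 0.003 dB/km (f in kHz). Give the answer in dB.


Step 1 (Thorp): alpha = 0.11*144.0/(1+144.0) + 44*144.0/(4100+144.0) + 2.75e-4*144.0 + 0.003 = 1.6448 dB/km
Step 2: TL_spread = 20*log10(24100) = 87.64 dB
Step 3: TL_abs = alpha*R = 1.6448 * 24.1 = 39.64 dB
Step 4: TL_total = 87.64 + 39.64 = 127.28

127.28 dB


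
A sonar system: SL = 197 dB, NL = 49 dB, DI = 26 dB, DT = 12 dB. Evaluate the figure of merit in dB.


FOM = SL - NL + DI - DT = 197 - 49 + 26 - 12 = 162

162 dB


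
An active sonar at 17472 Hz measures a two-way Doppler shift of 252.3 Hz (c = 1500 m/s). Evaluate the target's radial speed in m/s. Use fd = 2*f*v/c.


From fd = 2*f*v/c, v = c*fd/(2*f) = 1500 * 252.3 / (2*17472) = 10.83

10.83 m/s


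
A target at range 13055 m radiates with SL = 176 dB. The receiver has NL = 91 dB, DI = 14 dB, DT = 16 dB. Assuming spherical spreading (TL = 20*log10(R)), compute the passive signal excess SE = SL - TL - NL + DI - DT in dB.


Step 1: TL = 20*log10(13055) = 82.32 dB
Step 2: SE = 176 - 82.32 - 91 + 14 - 16 = 0.68

0.68 dB


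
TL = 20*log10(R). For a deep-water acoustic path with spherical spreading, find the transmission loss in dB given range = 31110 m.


TL = 20*log10(31110) = 89.86

89.86 dB


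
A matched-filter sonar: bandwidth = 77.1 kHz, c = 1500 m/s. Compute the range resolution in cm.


0.97 cm


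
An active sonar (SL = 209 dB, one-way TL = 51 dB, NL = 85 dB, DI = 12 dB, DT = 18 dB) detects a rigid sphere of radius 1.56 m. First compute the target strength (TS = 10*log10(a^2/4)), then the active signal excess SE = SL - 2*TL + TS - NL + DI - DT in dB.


Step 1: TS = 10*log10(1.56^2/4) = -2.16 dB
Step 2: SE = SL - 2*TL + TS - NL + DI - DT = 209 - 2*51 + (-2.16) - 85 + 12 - 18 = 13.84

13.84 dB


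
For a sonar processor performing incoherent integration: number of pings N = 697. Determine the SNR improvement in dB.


Gain = 5*log10(697) = 14.22

14.22 dB


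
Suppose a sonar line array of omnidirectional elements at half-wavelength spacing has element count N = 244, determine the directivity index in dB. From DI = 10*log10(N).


23.87 dB


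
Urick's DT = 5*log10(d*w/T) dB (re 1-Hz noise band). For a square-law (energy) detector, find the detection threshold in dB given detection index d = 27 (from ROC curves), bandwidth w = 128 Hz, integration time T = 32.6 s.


DT = 5*log10(d*w/T) = 5*log10(27 * 128 / 32.6) = 5*log10(106.01) = 10.13

10.13 dB


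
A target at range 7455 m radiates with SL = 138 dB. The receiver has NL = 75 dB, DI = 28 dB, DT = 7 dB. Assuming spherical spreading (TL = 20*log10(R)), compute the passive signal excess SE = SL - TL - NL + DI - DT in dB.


Step 1: TL = 20*log10(7455) = 77.45 dB
Step 2: SE = 138 - 77.45 - 75 + 28 - 7 = 6.55

6.55 dB


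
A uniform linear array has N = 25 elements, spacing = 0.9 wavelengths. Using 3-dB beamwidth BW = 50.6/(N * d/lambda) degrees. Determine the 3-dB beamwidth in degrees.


BW = 50.6 / (25 * 0.9) = 50.6 / 22.5 = 2.25

2.25 deg


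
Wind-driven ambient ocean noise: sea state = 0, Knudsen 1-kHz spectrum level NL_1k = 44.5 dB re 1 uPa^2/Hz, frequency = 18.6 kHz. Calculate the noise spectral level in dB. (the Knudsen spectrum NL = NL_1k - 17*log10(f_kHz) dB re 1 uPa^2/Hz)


22.92 dB


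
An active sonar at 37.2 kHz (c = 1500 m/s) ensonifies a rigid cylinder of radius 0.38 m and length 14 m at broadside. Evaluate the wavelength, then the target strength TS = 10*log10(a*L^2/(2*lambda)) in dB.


Step 1: lambda = c/f = 1500/37200 = 0.04032 m
Step 2: TS = 10*log10(a*L^2/(2*lambda)) = 10*log10(0.38*14^2/(2*0.04032)) = 29.65

29.65 dB


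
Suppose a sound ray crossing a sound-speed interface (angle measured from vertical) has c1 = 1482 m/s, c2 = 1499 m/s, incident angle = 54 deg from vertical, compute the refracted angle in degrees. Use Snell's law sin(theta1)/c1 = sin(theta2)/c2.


sin(theta2) = (c2/c1)*sin(theta1) = (1499/1482)*sin(54 deg) = 0.8183
theta2 = arcsin(0.8183) = 54.91

54.91 deg


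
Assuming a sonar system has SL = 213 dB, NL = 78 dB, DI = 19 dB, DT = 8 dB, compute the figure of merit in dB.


FOM = SL - NL + DI - DT = 213 - 78 + 19 - 8 = 146

146 dB


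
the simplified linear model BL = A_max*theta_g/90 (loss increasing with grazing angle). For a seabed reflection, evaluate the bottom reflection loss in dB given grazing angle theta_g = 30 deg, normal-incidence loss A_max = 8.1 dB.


BL = A_max * theta_g / 90 = 8.1 * 30 / 90 = 2.7

2.7 dB


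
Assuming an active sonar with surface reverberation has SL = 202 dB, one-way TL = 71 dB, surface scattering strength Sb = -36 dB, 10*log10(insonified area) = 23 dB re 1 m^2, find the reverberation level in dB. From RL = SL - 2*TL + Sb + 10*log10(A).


47 dB


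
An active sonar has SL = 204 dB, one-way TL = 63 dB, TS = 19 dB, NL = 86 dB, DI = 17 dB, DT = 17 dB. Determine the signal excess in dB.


11 dB


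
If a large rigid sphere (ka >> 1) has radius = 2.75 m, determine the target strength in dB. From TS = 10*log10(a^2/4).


TS = 10*log10(2.75^2 / 4) = 10*log10(1.890625) = 2.77

2.77 dB


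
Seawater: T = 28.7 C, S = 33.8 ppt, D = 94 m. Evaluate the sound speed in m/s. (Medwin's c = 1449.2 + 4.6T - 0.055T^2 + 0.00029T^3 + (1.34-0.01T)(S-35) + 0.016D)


c = 1449.2 + 4.6*28.7 - 0.055*28.7^2 + 0.00029*28.7^3 + (1.34 - 0.01*28.7)*(33.8 - 35) + 0.016*94 = 1543.01

1543.01 m/s


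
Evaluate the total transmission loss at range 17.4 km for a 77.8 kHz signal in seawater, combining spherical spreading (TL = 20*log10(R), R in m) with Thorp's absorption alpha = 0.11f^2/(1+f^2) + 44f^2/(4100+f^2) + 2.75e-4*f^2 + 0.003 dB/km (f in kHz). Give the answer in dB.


572.17 dB


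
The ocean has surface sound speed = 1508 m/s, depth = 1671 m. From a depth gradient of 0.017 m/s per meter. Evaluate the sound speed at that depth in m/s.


c = 1508 + 0.017 * 1671 = 1536.407

1536.407 m/s


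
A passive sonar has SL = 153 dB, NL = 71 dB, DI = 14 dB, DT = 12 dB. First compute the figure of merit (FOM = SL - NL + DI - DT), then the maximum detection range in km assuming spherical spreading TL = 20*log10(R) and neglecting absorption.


Step 1: FOM = SL - NL + DI - DT = 153 - 71 + 14 - 12 = 84 dB
Step 2: at max range FOM = TL = 20*log10(R), so R = 10^(84/20) = 15848.93 m = 15.85 km

15.85 km


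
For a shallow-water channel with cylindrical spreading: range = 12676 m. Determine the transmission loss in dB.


TL = 10*log10(12676) = 41.03

41.03 dB


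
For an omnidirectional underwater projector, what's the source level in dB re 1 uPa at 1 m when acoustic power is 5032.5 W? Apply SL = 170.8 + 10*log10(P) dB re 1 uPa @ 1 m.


207.82 dB


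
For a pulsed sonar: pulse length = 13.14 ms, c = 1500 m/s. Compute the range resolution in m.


dR = c*tau/2 = 1500 * 13.14e-3 / 2 = 9.855

9.855 m


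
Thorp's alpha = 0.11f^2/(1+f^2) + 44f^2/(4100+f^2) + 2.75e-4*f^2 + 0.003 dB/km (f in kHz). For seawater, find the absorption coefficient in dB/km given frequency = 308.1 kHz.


68.396 dB/km


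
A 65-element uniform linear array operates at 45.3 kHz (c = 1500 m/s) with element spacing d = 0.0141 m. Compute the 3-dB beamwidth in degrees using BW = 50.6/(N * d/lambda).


1.83 deg


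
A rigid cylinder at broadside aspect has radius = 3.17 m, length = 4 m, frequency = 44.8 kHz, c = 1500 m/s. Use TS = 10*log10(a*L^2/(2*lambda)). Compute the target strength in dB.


28.79 dB


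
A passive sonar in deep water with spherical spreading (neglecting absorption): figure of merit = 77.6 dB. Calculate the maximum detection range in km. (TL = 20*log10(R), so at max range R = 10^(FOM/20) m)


At max range FOM = TL, so 20*log10(R) = 77.6
R = 10^(77.6/20) = 7585.78 m = 7.59 km

7.59 km


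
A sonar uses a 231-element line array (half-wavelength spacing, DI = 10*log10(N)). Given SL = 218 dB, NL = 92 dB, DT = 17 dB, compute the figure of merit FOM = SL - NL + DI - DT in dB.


Step 1: DI = 10*log10(231) = 23.64 dB
Step 2: FOM = SL - NL + DI - DT = 218 - 92 + 23.64 - 17 = 132.64

132.64 dB
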